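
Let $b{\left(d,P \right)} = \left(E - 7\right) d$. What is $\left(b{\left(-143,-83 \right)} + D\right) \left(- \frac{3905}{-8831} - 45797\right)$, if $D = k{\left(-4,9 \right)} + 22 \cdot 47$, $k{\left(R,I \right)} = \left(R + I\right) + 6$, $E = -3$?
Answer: $- \frac{1000962769950}{8831} \approx -1.1335 \cdot 10^{8}$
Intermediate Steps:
$k{\left(R,I \right)} = 6 + I + R$ ($k{\left(R,I \right)} = \left(I + R\right) + 6 = 6 + I + R$)
$b{\left(d,P \right)} = - 10 d$ ($b{\left(d,P \right)} = \left(-3 - 7\right) d = - 10 d$)
$D = 1045$ ($D = \left(6 + 9 - 4\right) + 22 \cdot 47 = 11 + 1034 = 1045$)
$\left(b{\left(-143,-83 \right)} + D\right) \left(- \frac{3905}{-8831} - 45797\right) = \left(\left(-10\right) \left(-143\right) + 1045\right) \left(- \frac{3905}{-8831} - 45797\right) = \left(1430 + 1045\right) \left(\left(-3905\right) \left(- \frac{1}{8831}\right) - 45797\right) = 2475 \left(\frac{3905}{8831} - 45797\right) = 2475 \left(- \frac{404429402}{8831}\right) = - \frac{1000962769950}{8831}$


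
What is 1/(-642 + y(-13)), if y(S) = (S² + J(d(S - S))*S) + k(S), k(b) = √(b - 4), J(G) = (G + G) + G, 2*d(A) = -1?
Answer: -1814/822717 - 4*I*√17/822717 ≈ -0.0022049 - 2.0046e-5*I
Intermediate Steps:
d(A) = -½ (d(A) = (½)*(-1) = -½)
J(G) = 3*G (J(G) = 2*G + G = 3*G)
k(b) = √(-4 + b)
y(S) = S² + √(-4 + S) - 3*S/2 (y(S) = (S² + (3*(-½))*S) + √(-4 + S) = (S² - 3*S/2) + √(-4 + S) = S² + √(-4 + S) - 3*S/2)
1/(-642 + y(-13)) = 1/(-642 + ((-13)² + √(-4 - 13) - 3/2*(-13))) = 1/(-642 + (169 + √(-17) + 39/2)) = 1/(-642 + (169 + I*√17 + 39/2)) = 1/(-642 + (377/2 + I*√17)) = 1/(-907/2 + I*√17)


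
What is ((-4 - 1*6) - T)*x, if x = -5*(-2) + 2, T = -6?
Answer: -48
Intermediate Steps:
x = 12 (x = 10 + 2 = 12)
((-4 - 1*6) - T)*x = ((-4 - 1*6) - 1*(-6))*12 = ((-4 - 6) + 6)*12 = (-10 + 6)*12 = -4*12 = -48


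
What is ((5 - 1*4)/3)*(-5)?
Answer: -5/3 ≈ -1.6667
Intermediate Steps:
((5 - 1*4)/3)*(-5) = ((5 - 4)/3)*(-5) = ((⅓)*1)*(-5) = (⅓)*(-5) = -5/3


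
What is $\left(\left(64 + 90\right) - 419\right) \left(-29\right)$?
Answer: $7685$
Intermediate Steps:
$\left(\left(64 + 90\right) - 419\right) \left(-29\right) = \left(154 - 419\right) \left(-29\right) = \left(-265\right) \left(-29\right) = 7685$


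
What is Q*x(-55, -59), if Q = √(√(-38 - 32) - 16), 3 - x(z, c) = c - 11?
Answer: 73*√(-16 + I*√70) ≈ 74.005 + 301.23*I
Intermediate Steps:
x(z, c) = 14 - c (x(z, c) = 3 - (c - 11) = 3 - (-11 + c) = 3 + (11 - c) = 14 - c)
Q = √(-16 + I*√70) (Q = √(√(-70) - 16) = √(I*√70 - 16) = √(-16 + I*√70) ≈ 1.0138 + 4.1265*I)
Q*x(-55, -59) = √(-16 + I*√70)*(14 - 1*(-59)) = √(-16 + I*√70)*(14 + 59) = √(-16 + I*√70)*73 = 73*√(-16 + I*√70)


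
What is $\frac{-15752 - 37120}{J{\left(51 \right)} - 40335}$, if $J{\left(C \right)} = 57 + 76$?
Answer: $\frac{26436}{20101} \approx 1.3152$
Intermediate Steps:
$J{\left(C \right)} = 133$
$\frac{-15752 - 37120}{J{\left(51 \right)} - 40335} = \frac{-15752 - 37120}{133 - 40335} = - \frac{52872}{-40202} = \left(-52872\right) \left(- \frac{1}{40202}\right) = \frac{26436}{20101}$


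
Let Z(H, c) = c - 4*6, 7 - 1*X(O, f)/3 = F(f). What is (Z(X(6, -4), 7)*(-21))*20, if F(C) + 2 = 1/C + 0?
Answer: 7140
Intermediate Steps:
F(C) = -2 + 1/C (F(C) = -2 + (1/C + 0) = -2 + 1/C)
X(O, f) = 27 - 3/f (X(O, f) = 21 - 3*(-2 + 1/f) = 21 + (6 - 3/f) = 27 - 3/f)
Z(H, c) = -24 + c (Z(H, c) = c - 24 = -24 + c)
(Z(X(6, -4), 7)*(-21))*20 = ((-24 + 7)*(-21))*20 = -17*(-21)*20 = 357*20 = 7140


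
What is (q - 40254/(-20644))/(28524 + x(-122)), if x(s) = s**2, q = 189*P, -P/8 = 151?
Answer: -2356616337/448057376 ≈ -5.2596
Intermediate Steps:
P = -1208 (P = -8*151 = -1208)
q = -228312 (q = 189*(-1208) = -228312)
(q - 40254/(-20644))/(28524 + x(-122)) = (-228312 - 40254/(-20644))/(28524 + (-122)**2) = (-228312 - 40254*(-1/20644))/(28524 + 14884) = (-228312 + 20127/10322)/43408 = -2356616337/10322*1/43408 = -2356616337/448057376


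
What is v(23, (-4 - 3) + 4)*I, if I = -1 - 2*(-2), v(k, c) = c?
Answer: -9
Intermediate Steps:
I = 3 (I = -1 + 4 = 3)
v(23, (-4 - 3) + 4)*I = ((-4 - 3) + 4)*3 = (-7 + 4)*3 = -3*3 = -9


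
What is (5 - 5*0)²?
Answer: 25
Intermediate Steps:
(5 - 5*0)² = (5 + 0)² = 5² = 25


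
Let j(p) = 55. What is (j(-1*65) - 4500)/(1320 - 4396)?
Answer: 4445/3076 ≈ 1.4451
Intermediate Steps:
(j(-1*65) - 4500)/(1320 - 4396) = (55 - 4500)/(1320 - 4396) = -4445/(-3076) = -4445*(-1/3076) = 4445/3076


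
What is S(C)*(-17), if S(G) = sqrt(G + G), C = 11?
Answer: -17*sqrt(22) ≈ -79.737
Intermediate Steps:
S(G) = sqrt(2)*sqrt(G) (S(G) = sqrt(2*G) = sqrt(2)*sqrt(G))
S(C)*(-17) = (sqrt(2)*sqrt(11))*(-17) = sqrt(22)*(-17) = -17*sqrt(22)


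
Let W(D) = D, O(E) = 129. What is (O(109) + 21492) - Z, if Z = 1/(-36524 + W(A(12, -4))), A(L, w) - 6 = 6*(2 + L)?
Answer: 787739515/36434 ≈ 21621.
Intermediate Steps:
A(L, w) = 18 + 6*L (A(L, w) = 6 + 6*(2 + L) = 6 + (12 + 6*L) = 18 + 6*L)
Z = -1/36434 (Z = 1/(-36524 + (18 + 6*12)) = 1/(-36524 + (18 + 72)) = 1/(-36524 + 90) = 1/(-36434) = -1/36434 ≈ -2.7447e-5)
(O(109) + 21492) - Z = (129 + 21492) - 1*(-1/36434) = 21621 + 1/36434 = 787739515/36434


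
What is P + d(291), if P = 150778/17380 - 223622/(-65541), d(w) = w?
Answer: 24660538717/81364470 ≈ 303.09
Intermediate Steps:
P = 983477947/81364470 (P = 150778*(1/17380) - 223622*(-1/65541) = 75389/8690 + 31946/9363 = 983477947/81364470 ≈ 12.087)
P + d(291) = 983477947/81364470 + 291 = 24660538717/81364470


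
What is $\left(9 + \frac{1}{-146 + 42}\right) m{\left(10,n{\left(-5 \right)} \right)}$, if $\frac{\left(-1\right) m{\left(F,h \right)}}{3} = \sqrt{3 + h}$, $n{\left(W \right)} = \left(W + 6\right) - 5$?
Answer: $- \frac{2805 i}{104} \approx - 26.971 i$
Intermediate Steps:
$n{\left(W \right)} = 1 + W$ ($n{\left(W \right)} = \left(6 + W\right) - 5 = 1 + W$)
$m{\left(F,h \right)} = - 3 \sqrt{3 + h}$
$\left(9 + \frac{1}{-146 + 42}\right) m{\left(10,n{\left(-5 \right)} \right)} = \left(9 + \frac{1}{-146 + 42}\right) \left(- 3 \sqrt{3 + \left(1 - 5\right)}\right) = \left(9 + \frac{1}{-104}\right) \left(- 3 \sqrt{3 - 4}\right) = \left(9 - \frac{1}{104}\right) \left(- 3 \sqrt{-1}\right) = \frac{935 \left(- 3 i\right)}{104} = - \frac{2805 i}{104}$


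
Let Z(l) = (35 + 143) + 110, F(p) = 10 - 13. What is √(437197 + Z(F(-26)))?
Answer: √437485 ≈ 661.43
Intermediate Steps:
F(p) = -3
Z(l) = 288 (Z(l) = 178 + 110 = 288)
√(437197 + Z(F(-26))) = √(437197 + 288) = √437485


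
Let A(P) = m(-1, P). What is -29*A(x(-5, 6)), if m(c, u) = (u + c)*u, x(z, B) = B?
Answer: -870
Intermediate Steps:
m(c, u) = u*(c + u) (m(c, u) = (c + u)*u = u*(c + u))
A(P) = P*(-1 + P)
-29*A(x(-5, 6)) = -174*(-1 + 6) = -174*5 = -29*30 = -870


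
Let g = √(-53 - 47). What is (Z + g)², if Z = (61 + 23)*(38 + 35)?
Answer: 37601324 + 122640*I ≈ 3.7601e+7 + 1.2264e+5*I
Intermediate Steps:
Z = 6132 (Z = 84*73 = 6132)
g = 10*I (g = √(-100) = 10*I ≈ 10.0*I)
(Z + g)² = (6132 + 10*I)²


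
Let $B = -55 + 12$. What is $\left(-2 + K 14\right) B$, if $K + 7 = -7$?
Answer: $8514$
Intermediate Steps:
$K = -14$ ($K = -7 - 7 = -14$)
$B = -43$
$\left(-2 + K 14\right) B = \left(-2 - 196\right) \left(-43\right) = \left(-198\right) \left(-43\right) = 8514$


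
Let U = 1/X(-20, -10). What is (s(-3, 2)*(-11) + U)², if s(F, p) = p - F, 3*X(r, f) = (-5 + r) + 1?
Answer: 194481/64 ≈ 3038.8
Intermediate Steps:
X(r, f) = -4/3 + r/3 (X(r, f) = ((-5 + r) + 1)/3 = (-4 + r)/3 = -4/3 + r/3)
U = -⅛ (U = 1/(-4/3 + (⅓)*(-20)) = 1/(-4/3 - 20/3) = 1/(-8) = -⅛ ≈ -0.12500)
(s(-3, 2)*(-11) + U)² = ((2 - 1*(-3))*(-11) - ⅛)² = ((2 + 3)*(-11) - ⅛)² = (5*(-11) - ⅛)² = (-55 - ⅛)² = (-441/8)² = 194481/64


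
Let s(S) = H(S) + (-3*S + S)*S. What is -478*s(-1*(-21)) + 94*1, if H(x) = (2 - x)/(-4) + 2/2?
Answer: 837883/2 ≈ 4.1894e+5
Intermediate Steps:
H(x) = ½ + x/4 (H(x) = (2 - x)*(-¼) + 2*(½) = (-½ + x/4) + 1 = ½ + x/4)
s(S) = ½ - 2*S² + S/4 (s(S) = (½ + S/4) + (-3*S + S)*S = (½ + S/4) + (-2*S)*S = (½ + S/4) - 2*S² = ½ - 2*S² + S/4)
-478*s(-1*(-21)) + 94*1 = -478*(½ - 2*(-1*(-21))² + (-1*(-21))/4) + 94*1 = -478*(½ - 2*21² + (¼)*21) + 94 = -478*(½ - 2*441 + 21/4) + 94 = -478*(½ - 882 + 21/4) + 94 = -478*(-3505/4) + 94 = 837695/2 + 94 = 837883/2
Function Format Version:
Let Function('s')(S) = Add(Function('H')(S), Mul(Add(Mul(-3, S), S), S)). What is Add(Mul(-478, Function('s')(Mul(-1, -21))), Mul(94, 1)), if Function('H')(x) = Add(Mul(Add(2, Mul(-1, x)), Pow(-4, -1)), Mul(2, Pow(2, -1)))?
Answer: Rational(837883, 2) ≈ 4.1894e+5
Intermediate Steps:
Function('H')(x) = Add(Rational(1, 2), Mul(Rational(1, 4), x)) (Function('H')(x) = Add(Mul(Add(2, Mul(-1, x)), Rational(-1, 4)), Mul(2, Rational(1, 2))) = Add(Add(Rational(-1, 2), Mul(Rational(1, 4), x)), 1) = Add(Rational(1, 2), Mul(Rational(1, 4), x)))
Function('s')(S) = Add(Rational(1, 2), Mul(-2, Pow(S, 2)), Mul(Rational(1, 4), S)) (Function('s')(S) = Add(Add(Rational(1, 2), Mul(Rational(1, 4), S)), Mul(Add(Mul(-3, S), S), S)) = Add(Add(Rational(1, 2), Mul(Rational(1, 4), S)), Mul(Mul(-2, S), S)) = Add(Add(Rational(1, 2), Mul(Rational(1, 4), S)), Mul(-2, Pow(S, 2))) = Add(Rational(1, 2), Mul(-2, Pow(S, 2)), Mul(Rational(1, 4), S)))
Add(Mul(-478, Function('s')(Mul(-1, -21))), Mul(94, 1)) = Add(Mul(-478, Add(Rational(1, 2), Mul(-2, Pow(Mul(-1, -21), 2)), Mul(Rational(1, 4), Mul(-1, -21)))), Mul(94, 1)) = Add(Mul(-478, Add(Rational(1, 2), Mul(-2, Pow(21, 2)), Mul(Rational(1, 4), 21))), 94) = Add(Mul(-478, Add(Rational(1, 2), Mul(-2, 441), Rational(21, 4))), 94) = Add(Mul(-478, Add(Rational(1, 2), -882, Rational(21, 4))), 94) = Add(Mul(-478, Rational(-3505, 4)), 94) = Add(Rational(837695, 2), 94) = Rational(837883, 2)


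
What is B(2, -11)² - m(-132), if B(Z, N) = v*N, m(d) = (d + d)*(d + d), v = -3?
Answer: -68607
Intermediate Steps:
m(d) = 4*d² (m(d) = (2*d)*(2*d) = 4*d²)
B(Z, N) = -3*N
B(2, -11)² - m(-132) = (-3*(-11))² - 4*(-132)² = 33² - 4*17424 = 1089 - 1*69696 = 1089 - 69696 = -68607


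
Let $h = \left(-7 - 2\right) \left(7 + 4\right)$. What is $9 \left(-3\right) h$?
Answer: $2673$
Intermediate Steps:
$h = -99$ ($h = \left(-9\right) 11 = -99$)
$9 \left(-3\right) h = 9 \left(-3\right) \left(-99\right) = \left(-27\right) \left(-99\right) = 2673$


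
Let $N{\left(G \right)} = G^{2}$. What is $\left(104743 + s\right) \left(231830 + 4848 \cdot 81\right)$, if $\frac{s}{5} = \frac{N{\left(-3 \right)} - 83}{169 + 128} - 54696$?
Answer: $- \frac{31297881320162}{297} \approx -1.0538 \cdot 10^{11}$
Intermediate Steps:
$s = - \frac{81223930}{297}$ ($s = 5 \left(\frac{\left(-3\right)^{2} - 83}{169 + 128} - 54696\right) = 5 \left(\frac{9 - 83}{297} - 54696\right) = 5 \left(\left(-74\right) \frac{1}{297} - 54696\right) = 5 \left(- \frac{74}{297} - 54696\right) = 5 \left(- \frac{16244786}{297}\right) = - \frac{81223930}{297} \approx -2.7348 \cdot 10^{5}$)
$\left(104743 + s\right) \left(231830 + 4848 \cdot 81\right) = \left(104743 - \frac{81223930}{297}\right) \left(231830 + 4848 \cdot 81\right) = - \frac{50115259 \left(231830 + 392688\right)}{297} = \left(- \frac{50115259}{297}\right) 624518 = - \frac{31297881320162}{297}$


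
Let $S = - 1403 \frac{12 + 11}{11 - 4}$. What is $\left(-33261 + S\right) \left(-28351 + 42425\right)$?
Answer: $- \frac{3730961104}{7} \approx -5.3299 \cdot 10^{8}$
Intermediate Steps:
$S = - \frac{32269}{7}$ ($S = - 1403 \cdot \frac{23}{7} = - 1403 \cdot 23 \cdot \frac{1}{7} = \left(-1403\right) \frac{23}{7} = - \frac{32269}{7} \approx -4609.9$)
$\left(-33261 + S\right) \left(-28351 + 42425\right) = \left(-33261 - \frac{32269}{7}\right) \left(-28351 + 42425\right) = \left(- \frac{265096}{7}\right) 14074 = - \frac{3730961104}{7}$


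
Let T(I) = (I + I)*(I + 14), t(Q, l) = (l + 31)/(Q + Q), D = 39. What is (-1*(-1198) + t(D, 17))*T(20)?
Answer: 21191520/13 ≈ 1.6301e+6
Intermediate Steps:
t(Q, l) = (31 + l)/(2*Q) (t(Q, l) = (31 + l)/((2*Q)) = (31 + l)*(1/(2*Q)) = (31 + l)/(2*Q))
T(I) = 2*I*(14 + I) (T(I) = (2*I)*(14 + I) = 2*I*(14 + I))
(-1*(-1198) + t(D, 17))*T(20) = (-1*(-1198) + (1/2)*(31 + 17)/39)*(2*20*(14 + 20)) = (1198 + (1/2)*(1/39)*48)*(2*20*34) = (1198 + 8/13)*1360 = (15582/13)*1360 = 21191520/13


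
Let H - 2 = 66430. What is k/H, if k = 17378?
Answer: 8689/33216 ≈ 0.26159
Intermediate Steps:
H = 66432 (H = 2 + 66430 = 66432)
k/H = 17378/66432 = 17378*(1/66432) = 8689/33216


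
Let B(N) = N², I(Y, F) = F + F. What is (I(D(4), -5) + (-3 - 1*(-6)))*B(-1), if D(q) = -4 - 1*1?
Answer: -7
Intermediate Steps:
D(q) = -5 (D(q) = -4 - 1 = -5)
I(Y, F) = 2*F
(I(D(4), -5) + (-3 - 1*(-6)))*B(-1) = (2*(-5) + (-3 - 1*(-6)))*(-1)² = (-10 + (-3 + 6))*1 = (-10 + 3)*1 = -7*1 = -7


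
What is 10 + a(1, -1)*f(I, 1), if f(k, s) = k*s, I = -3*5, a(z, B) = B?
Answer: 25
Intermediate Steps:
I = -15
10 + a(1, -1)*f(I, 1) = 10 - (-15) = 10 - 1*(-15) = 10 + 15 = 25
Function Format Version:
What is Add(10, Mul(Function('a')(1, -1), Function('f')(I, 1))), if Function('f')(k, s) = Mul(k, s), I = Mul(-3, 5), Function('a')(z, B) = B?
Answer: 25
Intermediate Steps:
I = -15
Add(10, Mul(Function('a')(1, -1), Function('f')(I, 1))) = Add(10, Mul(-1, Mul(-15, 1))) = Add(10, Mul(-1, -15)) = Add(10, 15) = 25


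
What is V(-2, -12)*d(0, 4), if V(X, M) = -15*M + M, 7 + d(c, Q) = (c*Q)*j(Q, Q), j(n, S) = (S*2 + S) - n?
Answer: -1176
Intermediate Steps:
j(n, S) = -n + 3*S (j(n, S) = (2*S + S) - n = 3*S - n = -n + 3*S)
d(c, Q) = -7 + 2*c*Q² (d(c, Q) = -7 + (c*Q)*(-Q + 3*Q) = -7 + (Q*c)*(2*Q) = -7 + 2*c*Q²)
V(X, M) = -14*M
V(-2, -12)*d(0, 4) = (-14*(-12))*(-7 + 2*0*4²) = 168*(-7 + 2*0*16) = 168*(-7 + 0) = 168*(-7) = -1176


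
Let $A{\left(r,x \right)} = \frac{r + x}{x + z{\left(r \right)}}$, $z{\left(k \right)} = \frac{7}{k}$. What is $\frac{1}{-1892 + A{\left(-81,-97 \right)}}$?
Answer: $- \frac{3932}{7432135} \approx -0.00052905$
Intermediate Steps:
$A{\left(r,x \right)} = \frac{r + x}{x + \frac{7}{r}}$
$\frac{1}{-1892 + A{\left(-81,-97 \right)}} = \frac{1}{-1892 - \frac{81 \left(-81 - 97\right)}{7 - -7857}} = \frac{1}{-1892 - 81 \frac{1}{7 + 7857} \left(-178\right)} = \frac{1}{-1892 - 81 \cdot \frac{1}{7864} \left(-178\right)} = \frac{1}{-1892 - \frac{81}{7864} \left(-178\right)} = \frac{1}{-1892 + \frac{7209}{3932}} = \frac{1}{- \frac{7432135}{3932}} = - \frac{3932}{7432135}$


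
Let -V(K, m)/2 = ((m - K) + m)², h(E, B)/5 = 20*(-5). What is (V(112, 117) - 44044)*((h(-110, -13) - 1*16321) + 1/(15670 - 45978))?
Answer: 9407539965657/7577 ≈ 1.2416e+9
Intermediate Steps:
h(E, B) = -500 (h(E, B) = 5*(20*(-5)) = 5*(-100) = -500)
V(K, m) = -2*(-K + 2*m)² (V(K, m) = -2*((m - K) + m)² = -2*(-K + 2*m)²)
(V(112, 117) - 44044)*((h(-110, -13) - 1*16321) + 1/(15670 - 45978)) = (-2*(112 - 2*117)² - 44044)*((-500 - 1*16321) + 1/(15670 - 45978)) = (-2*(112 - 234)² - 44044)*((-500 - 16321) + 1/(-30308)) = (-2*(-122)² - 44044)*(-16821 - 1/30308) = (-2*14884 - 44044)*(-509810869/30308) = (-29768 - 44044)*(-509810869/30308) = -73812*(-509810869/30308) = 9407539965657/7577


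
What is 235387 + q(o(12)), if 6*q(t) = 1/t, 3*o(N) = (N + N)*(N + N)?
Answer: 271165825/1152 ≈ 2.3539e+5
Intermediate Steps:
o(N) = 4*N²/3 (o(N) = ((N + N)*(N + N))/3 = ((2*N)*(2*N))/3 = (4*N²)/3 = 4*N²/3)
q(t) = 1/(6*t)
235387 + q(o(12)) = 235387 + 1/(6*(((4/3)*12²))) = 235387 + 1/(6*(((4/3)*144))) = 235387 + (⅙)/192 = 235387 + (⅙)*(1/192) = 235387 + 1/1152 = 271165825/1152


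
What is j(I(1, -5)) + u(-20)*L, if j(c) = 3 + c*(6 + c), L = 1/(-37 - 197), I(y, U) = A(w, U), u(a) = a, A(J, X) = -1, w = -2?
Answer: -224/117 ≈ -1.9145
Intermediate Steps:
I(y, U) = -1
L = -1/234 (L = 1/(-234) = -1/234 ≈ -0.0042735)
j(I(1, -5)) + u(-20)*L = (3 + (-1)² + 6*(-1)) - 20*(-1/234) = (3 + 1 - 6) + 10/117 = -2 + 10/117 = -224/117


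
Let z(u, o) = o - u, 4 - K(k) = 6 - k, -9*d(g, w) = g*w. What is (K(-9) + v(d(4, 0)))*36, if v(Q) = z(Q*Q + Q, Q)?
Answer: -396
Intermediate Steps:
d(g, w) = -g*w/9
K(k) = -2 + k (K(k) = 4 - (6 - k) = 4 + (-6 + k) = -2 + k)
v(Q) = -Q² (v(Q) = Q - (Q*Q + Q) = Q - (Q² + Q) = Q - (Q + Q²) = Q + (-Q - Q²) = -Q²)
(K(-9) + v(d(4, 0)))*36 = ((-2 - 9) - (-⅑*4*0)²)*36 = (-11 - 1*0²)*36 = (-11 - 1*0)*36 = (-11 + 0)*36 = -11*36 = -396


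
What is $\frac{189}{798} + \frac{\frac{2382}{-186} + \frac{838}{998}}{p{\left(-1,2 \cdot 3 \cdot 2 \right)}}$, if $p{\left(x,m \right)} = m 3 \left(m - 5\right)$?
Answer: $\frac{3506170}{18516393} \approx 0.18935$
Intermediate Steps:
$p{\left(x,m \right)} = 3 m \left(-5 + m\right)$
$\frac{189}{798} + \frac{\frac{2382}{-186} + \frac{838}{998}}{p{\left(-1,2 \cdot 3 \cdot 2 \right)}} = \frac{189}{798} + \frac{\frac{2382}{-186} + \frac{838}{998}}{3 \cdot 2 \cdot 3 \cdot 2 \left(-5 + 2 \cdot 3 \cdot 2\right)} = 189 \cdot \frac{1}{798} + \frac{2382 \left(- \frac{1}{186}\right) + 838 \cdot \frac{1}{998}}{3 \cdot 6 \cdot 2 \left(-5 + 6 \cdot 2\right)} = \frac{9}{38} + \frac{- \frac{397}{31} + \frac{419}{499}}{3 \cdot 12 \left(-5 + 12\right)} = \frac{9}{38} - \frac{185114}{15469 \cdot 3 \cdot 12 \cdot 7} = \frac{9}{38} - \frac{185114}{15469 \cdot 252} = \frac{9}{38} - \frac{92557}{1949094} = \frac{3506170}{18516393}$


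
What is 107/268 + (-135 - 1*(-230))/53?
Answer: 31131/14204 ≈ 2.1917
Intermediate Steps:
107/268 + (-135 - 1*(-230))/53 = 107*(1/268) + (-135 + 230)*(1/53) = 107/268 + 95*(1/53) = 107/268 + 95/53 = 31131/14204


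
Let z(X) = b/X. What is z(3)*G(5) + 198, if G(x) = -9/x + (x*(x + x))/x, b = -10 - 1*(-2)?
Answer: 2642/15 ≈ 176.13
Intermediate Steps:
b = -8 (b = -10 + 2 = -8)
z(X) = -8/X
G(x) = -9/x + 2*x (G(x) = -9/x + (x*(2*x))/x = -9/x + (2*x²)/x = -9/x + 2*x)
z(3)*G(5) + 198 = (-8/3)*(-9/5 + 2*5) + 198 = (-8*⅓)*(-9*⅕ + 10) + 198 = -8*(-9/5 + 10)/3 + 198 = -8/3*41/5 + 198 = -328/15 + 198 = 2642/15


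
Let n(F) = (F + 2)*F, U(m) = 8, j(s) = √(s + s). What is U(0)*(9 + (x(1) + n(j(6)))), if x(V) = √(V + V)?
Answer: 168 + 8*√2 + 32*√3 ≈ 234.74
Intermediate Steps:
j(s) = √2*√s (j(s) = √(2*s) = √2*√s)
n(F) = F*(2 + F) (n(F) = (2 + F)*F = F*(2 + F))
x(V) = √2*√V (x(V) = √(2*V) = √2*√V)
U(0)*(9 + (x(1) + n(j(6)))) = 8*(9 + (√2*√1 + (√2*√6)*(2 + √2*√6))) = 8*(9 + (√2*1 + (2*√3)*(2 + 2*√3))) = 8*(9 + (√2 + 2*√3*(2 + 2*√3))) = 8*(9 + √2 + 2*√3*(2 + 2*√3)) = 72 + 8*√2 + 16*√3*(2 + 2*√3)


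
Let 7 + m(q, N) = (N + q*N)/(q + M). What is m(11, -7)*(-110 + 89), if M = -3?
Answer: 735/2 ≈ 367.50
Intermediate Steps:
m(q, N) = -7 + (N + N*q)/(-3 + q) (m(q, N) = -7 + (N + q*N)/(q - 3) = -7 + (N + N*q)/(-3 + q))
m(11, -7)*(-110 + 89) = ((21 - 7 - 7*11 - 7*11)/(-3 + 11))*(-110 + 89) = ((21 - 7 - 77 - 77)/8)*(-21) = ((1/8)*(-140))*(-21) = -35/2*(-21) = 735/2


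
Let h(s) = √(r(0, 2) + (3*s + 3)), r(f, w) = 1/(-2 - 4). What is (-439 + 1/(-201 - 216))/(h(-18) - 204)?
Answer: 74690112/34750417 + 183064*I*√1842/104251251 ≈ 2.1493 + 0.075364*I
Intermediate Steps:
r(f, w) = -⅙ (r(f, w) = 1/(-6) = -⅙)
h(s) = √(17/6 + 3*s) (h(s) = √(-⅙ + (3*s + 3)) = √(-⅙ + (3 + 3*s)) = √(17/6 + 3*s))
(-439 + 1/(-201 - 216))/(h(-18) - 204) = (-439 + 1/(-201 - 216))/(√(102 + 108*(-18))/6 - 204) = (-439 + 1/(-417))/(√(102 - 1944)/6 - 204) = (-439 - 1/417)/(√(-1842)/6 - 204) = -183064/(417*((I*√1842)/6 - 204)) = -183064/(417*(I*√1842/6 - 204)) = -183064/(417*(-204 + I*√1842/6))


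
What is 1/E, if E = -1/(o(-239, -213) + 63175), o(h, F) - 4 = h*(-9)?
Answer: -65330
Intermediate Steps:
o(h, F) = 4 - 9*h (o(h, F) = 4 + h*(-9) = 4 - 9*h)
E = -1/65330 (E = -1/((4 - 9*(-239)) + 63175) = -1/((4 + 2151) + 63175) = -1/(2155 + 63175) = -1/65330 ≈ -1.5307e-5)
1/E = 1/(-1/65330) = -65330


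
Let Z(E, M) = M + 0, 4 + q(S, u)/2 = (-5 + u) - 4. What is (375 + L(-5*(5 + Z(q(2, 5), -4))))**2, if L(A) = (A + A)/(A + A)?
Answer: 141376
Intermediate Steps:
q(S, u) = -26 + 2*u (q(S, u) = -8 + 2*((-5 + u) - 4) = -8 + 2*(-9 + u) = -8 + (-18 + 2*u) = -26 + 2*u)
Z(E, M) = M
L(A) = 1 (L(A) = (2*A)/((2*A)) = (2*A)*(1/(2*A)) = 1)
(375 + L(-5*(5 + Z(q(2, 5), -4))))**2 = (375 + 1)**2 = 376**2 = 141376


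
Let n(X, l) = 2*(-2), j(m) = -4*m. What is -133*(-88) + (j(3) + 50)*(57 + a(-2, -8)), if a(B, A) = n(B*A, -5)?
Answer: 13718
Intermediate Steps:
n(X, l) = -4
a(B, A) = -4
-133*(-88) + (j(3) + 50)*(57 + a(-2, -8)) = -133*(-88) + (-4*3 + 50)*(57 - 4) = 11704 + (-12 + 50)*53 = 11704 + 38*53 = 11704 + 2014 = 13718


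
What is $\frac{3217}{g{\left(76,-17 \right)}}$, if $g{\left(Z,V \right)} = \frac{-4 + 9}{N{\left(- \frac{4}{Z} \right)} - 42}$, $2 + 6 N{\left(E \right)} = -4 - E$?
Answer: $- \frac{15766517}{570} \approx -27661.0$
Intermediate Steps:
$N{\left(E \right)} = -1 - \frac{E}{6}$ ($N{\left(E \right)} = - \frac{1}{3} + \frac{-4 - E}{6} = - \frac{1}{3} - \left(\frac{2}{3} + \frac{E}{6}\right) = -1 - \frac{E}{6}$)
$g{\left(Z,V \right)} = \frac{5}{-43 + \frac{2}{3 Z}}$ ($g{\left(Z,V \right)} = \frac{-4 + 9}{\left(-1 - \frac{\left(-4\right) \frac{1}{Z}}{6}\right) - 42} = \frac{5}{\left(-1 + \frac{2}{3 Z}\right) - 42} = \frac{5}{-43 + \frac{2}{3 Z}}$)
$\frac{3217}{g{\left(76,-17 \right)}} = \frac{3217}{\left(-15\right) 76 \frac{1}{-2 + 129 \cdot 76}} = \frac{3217}{\left(-15\right) 76 \frac{1}{-2 + 9804}} = \frac{3217}{\left(-15\right) 76 \cdot \frac{1}{9802}} = \frac{3217}{- \frac{570}{4901}} = 3217 \left(- \frac{4901}{570}\right) = - \frac{15766517}{570}$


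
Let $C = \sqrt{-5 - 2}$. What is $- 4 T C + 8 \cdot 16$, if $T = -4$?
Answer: $128 + 16 i \sqrt{7} \approx 128.0 + 42.332 i$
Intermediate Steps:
$C = i \sqrt{7}$ ($C = \sqrt{-7} = i \sqrt{7} \approx 2.6458 i$)
$- 4 T C + 8 \cdot 16 = \left(-4\right) \left(-4\right) i \sqrt{7} + 8 \cdot 16 = 16 i \sqrt{7} + 128 = 128 + 16 i \sqrt{7}$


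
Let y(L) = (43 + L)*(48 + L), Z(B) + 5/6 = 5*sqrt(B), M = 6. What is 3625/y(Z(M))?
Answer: 346495500/150946469 - 72360000*sqrt(6)/150946469 ≈ 1.1213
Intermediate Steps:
Z(B) = -5/6 + 5*sqrt(B)
3625/y(Z(M)) = 3625/(2064 + (-5/6 + 5*sqrt(6))**2 + 91*(-5/6 + 5*sqrt(6))) = 3625/(2064 + (-5/6 + 5*sqrt(6))**2 + (-455/6 + 455*sqrt(6))) = 3625/(11929/6 + (-5/6 + 5*sqrt(6))**2 + 455*sqrt(6))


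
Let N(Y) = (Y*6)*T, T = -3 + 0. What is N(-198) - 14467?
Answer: -10903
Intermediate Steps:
T = -3
N(Y) = -18*Y (N(Y) = (Y*6)*(-3) = (6*Y)*(-3) = -18*Y)
N(-198) - 14467 = -18*(-198) - 14467 = 3564 - 14467 = -10903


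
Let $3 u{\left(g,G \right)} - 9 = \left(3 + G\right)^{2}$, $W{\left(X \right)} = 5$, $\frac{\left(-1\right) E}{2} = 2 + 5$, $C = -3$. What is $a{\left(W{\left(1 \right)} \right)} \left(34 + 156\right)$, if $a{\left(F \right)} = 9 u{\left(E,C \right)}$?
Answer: $5130$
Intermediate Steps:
$E = -14$ ($E = - 2 \left(2 + 5\right) = \left(-2\right) 7 = -14$)
$u{\left(g,G \right)} = 3 + \frac{\left(3 + G\right)^{2}}{3}$
$a{\left(F \right)} = 27$ ($a{\left(F \right)} = 9 \left(3 + \frac{\left(3 - 3\right)^{2}}{3}\right) = 9 \left(3 + \frac{0^{2}}{3}\right) = 9 \left(3 + \frac{1}{3} \cdot 0\right) = 9 \left(3 + 0\right) = 9 \cdot 3 = 27$)
$a{\left(W{\left(1 \right)} \right)} \left(34 + 156\right) = 27 \left(34 + 156\right) = 27 \cdot 190 = 5130$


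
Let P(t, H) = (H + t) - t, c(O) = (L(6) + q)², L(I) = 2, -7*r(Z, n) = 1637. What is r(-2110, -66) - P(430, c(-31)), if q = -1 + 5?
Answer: -1889/7 ≈ -269.86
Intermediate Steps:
q = 4
r(Z, n) = -1637/7 (r(Z, n) = -⅐*1637 = -1637/7)
c(O) = 36 (c(O) = (2 + 4)² = 6² = 36)
P(t, H) = H
r(-2110, -66) - P(430, c(-31)) = -1637/7 - 1*36 = -1637/7 - 36 = -1889/7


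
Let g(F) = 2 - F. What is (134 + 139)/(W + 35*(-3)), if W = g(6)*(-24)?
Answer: -91/3 ≈ -30.333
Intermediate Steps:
W = 96 (W = (2 - 1*6)*(-24) = (2 - 6)*(-24) = -4*(-24) = 96)
(134 + 139)/(W + 35*(-3)) = (134 + 139)/(96 + 35*(-3)) = 273/(96 - 105) = 273/(-9) = 273*(-⅑) = -91/3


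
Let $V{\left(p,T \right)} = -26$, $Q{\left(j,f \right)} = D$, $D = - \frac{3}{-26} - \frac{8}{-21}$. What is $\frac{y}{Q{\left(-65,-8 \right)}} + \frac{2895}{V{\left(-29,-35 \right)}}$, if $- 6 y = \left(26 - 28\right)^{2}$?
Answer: $- \frac{794009}{7046} \approx -112.69$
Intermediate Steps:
$D = \frac{271}{546}$ ($D = \left(-3\right) \left(- \frac{1}{26}\right) - - \frac{8}{21} = \frac{3}{26} + \frac{8}{21} = \frac{271}{546} \approx 0.49634$)
$Q{\left(j,f \right)} = \frac{271}{546}$
$y = - \frac{2}{3}$ ($y = - \frac{\left(26 - 28\right)^{2}}{6} = - \frac{\left(-2\right)^{2}}{6} = \left(- \frac{1}{6}\right) 4 = - \frac{2}{3} \approx -0.66667$)
$\frac{y}{Q{\left(-65,-8 \right)}} + \frac{2895}{V{\left(-29,-35 \right)}} = - \frac{2}{3 \cdot \frac{271}{546}} + \frac{2895}{-26} = \left(- \frac{2}{3}\right) \frac{546}{271} + 2895 \left(- \frac{1}{26}\right) = - \frac{364}{271} - \frac{2895}{26} = - \frac{794009}{7046}$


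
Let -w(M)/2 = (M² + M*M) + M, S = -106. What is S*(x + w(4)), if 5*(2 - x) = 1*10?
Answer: 7632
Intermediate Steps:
w(M) = -4*M² - 2*M (w(M) = -2*((M² + M*M) + M) = -2*((M² + M²) + M) = -2*(2*M² + M) = -2*(M + 2*M²) = -4*M² - 2*M)
x = 0 (x = 2 - 10/5 = 2 - ⅕*10 = 2 - 2 = 0)
S*(x + w(4)) = -106*(0 - 2*4*(1 + 2*4)) = -106*(0 - 2*4*(1 + 8)) = -106*(0 - 2*4*9) = -106*(0 - 72) = -106*(-72) = 7632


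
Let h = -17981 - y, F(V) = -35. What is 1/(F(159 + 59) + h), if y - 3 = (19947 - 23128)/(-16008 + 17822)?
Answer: -1814/32683285 ≈ -5.5502e-5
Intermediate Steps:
y = 2261/1814 (y = 3 + (19947 - 23128)/(-16008 + 17822) = 3 - 3181/1814 = 2261/1814 ≈ 1.2464)
h = -32619795/1814 (h = -17981 - 1*2261/1814 = -17981 - 2261/1814 = -32619795/1814 ≈ -17982.)
1/(F(159 + 59) + h) = 1/(-35 - 32619795/1814) = 1/(-32683285/1814) = -1814/32683285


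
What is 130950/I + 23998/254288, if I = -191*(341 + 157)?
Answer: -2584697653/2015613832 ≈ -1.2823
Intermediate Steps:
I = -95118 (I = -191*498 = -95118)
130950/I + 23998/254288 = 130950/(-95118) + 23998/254288 = 130950*(-1/95118) + 23998*(1/254288) = -21825/15853 + 11999/127144 = -2584697653/2015613832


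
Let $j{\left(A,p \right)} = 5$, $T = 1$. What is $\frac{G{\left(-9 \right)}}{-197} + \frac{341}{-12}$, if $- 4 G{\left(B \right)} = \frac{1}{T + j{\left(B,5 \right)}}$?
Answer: $- \frac{134353}{4728} \approx -28.416$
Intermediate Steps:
$G{\left(B \right)} = - \frac{1}{24}$ ($G{\left(B \right)} = - \frac{1}{4 \left(1 + 5\right)} = - \frac{1}{4 \cdot 6} = \left(- \frac{1}{4}\right) \frac{1}{6} = - \frac{1}{24}$)
$\frac{G{\left(-9 \right)}}{-197} + \frac{341}{-12} = - \frac{1}{24 \left(-197\right)} + \frac{341}{-12} = \left(- \frac{1}{24}\right) \left(- \frac{1}{197}\right) + 341 \left(- \frac{1}{12}\right) = \frac{1}{4728} - \frac{341}{12} = - \frac{134353}{4728}$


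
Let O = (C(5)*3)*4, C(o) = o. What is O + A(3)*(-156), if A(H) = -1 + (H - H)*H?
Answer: 216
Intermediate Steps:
A(H) = -1 (A(H) = -1 + 0*H = -1 + 0 = -1)
O = 60 (O = (5*3)*4 = 15*4 = 60)
O + A(3)*(-156) = 60 - 1*(-156) = 60 + 156 = 216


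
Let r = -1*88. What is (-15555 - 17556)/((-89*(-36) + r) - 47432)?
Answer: 3679/4924 ≈ 0.74716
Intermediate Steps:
r = -88
(-15555 - 17556)/((-89*(-36) + r) - 47432) = (-15555 - 17556)/((-89*(-36) - 88) - 47432) = -33111/((3204 - 88) - 47432) = -33111/(3116 - 47432) = -33111/(-44316) = -33111*(-1/44316) = 3679/4924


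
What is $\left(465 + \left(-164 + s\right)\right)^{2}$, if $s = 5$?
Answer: $93636$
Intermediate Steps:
$\left(465 + \left(-164 + s\right)\right)^{2} = \left(465 + \left(-164 + 5\right)\right)^{2} = \left(465 - 159\right)^{2} = 306^{2} = 93636$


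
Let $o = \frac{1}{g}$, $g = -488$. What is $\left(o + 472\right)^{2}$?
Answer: $\frac{53054212225}{238144} \approx 2.2278 \cdot 10^{5}$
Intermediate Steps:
$o = - \frac{1}{488}$ ($o = \frac{1}{-488} = - \frac{1}{488} \approx -0.0020492$)
$\left(o + 472\right)^{2} = \left(- \frac{1}{488} + 472\right)^{2} = \left(\frac{230335}{488}\right)^{2} = \frac{53054212225}{238144}$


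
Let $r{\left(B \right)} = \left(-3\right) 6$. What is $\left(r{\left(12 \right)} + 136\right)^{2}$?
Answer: $13924$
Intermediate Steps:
$r{\left(B \right)} = -18$
$\left(r{\left(12 \right)} + 136\right)^{2} = \left(-18 + 136\right)^{2} = 118^{2} = 13924$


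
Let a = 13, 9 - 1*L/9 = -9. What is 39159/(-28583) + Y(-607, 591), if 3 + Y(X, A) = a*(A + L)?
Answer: 279674079/28583 ≈ 9784.6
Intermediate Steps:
L = 162 (L = 81 - 9*(-9) = 81 + 81 = 162)
Y(X, A) = 2103 + 13*A (Y(X, A) = -3 + 13*(A + 162) = -3 + 13*(162 + A) = -3 + (2106 + 13*A) = 2103 + 13*A)
39159/(-28583) + Y(-607, 591) = 39159/(-28583) + (2103 + 13*591) = 39159*(-1/28583) + (2103 + 7683) = -39159/28583 + 9786 = 279674079/28583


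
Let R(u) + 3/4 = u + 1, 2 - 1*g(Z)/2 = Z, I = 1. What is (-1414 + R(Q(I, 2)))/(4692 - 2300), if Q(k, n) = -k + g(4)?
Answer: -5675/9568 ≈ -0.59312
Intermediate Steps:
g(Z) = 4 - 2*Z
Q(k, n) = -4 - k (Q(k, n) = -k + (4 - 2*4) = -k + (4 - 8) = -k - 4 = -4 - k)
R(u) = ¼ + u (R(u) = -¾ + (u + 1) = -¾ + (1 + u) = ¼ + u)
(-1414 + R(Q(I, 2)))/(4692 - 2300) = (-1414 + (¼ + (-4 - 1*1)))/(4692 - 2300) = (-1414 + (¼ + (-4 - 1)))/2392 = (-1414 + (¼ - 5))*(1/2392) = (-1414 - 19/4)*(1/2392) = -5675/4*1/2392 = -5675/9568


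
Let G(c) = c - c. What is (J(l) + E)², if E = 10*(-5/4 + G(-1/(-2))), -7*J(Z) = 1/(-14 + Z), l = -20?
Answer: 2211169/14161 ≈ 156.15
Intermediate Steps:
J(Z) = -1/(7*(-14 + Z))
G(c) = 0
E = -25/2 (E = 10*(-5/4 + 0) = 10*(-5/4) = -25/2 ≈ -12.500)
(J(l) + E)² = (-1/(-98 + 7*(-20)) - 25/2)² = (-1/(-98 - 140) - 25/2)² = (-1/(-238) - 25/2)² = (-1*(-1/238) - 25/2)² = (1/238 - 25/2)² = (-1487/119)² = 2211169/14161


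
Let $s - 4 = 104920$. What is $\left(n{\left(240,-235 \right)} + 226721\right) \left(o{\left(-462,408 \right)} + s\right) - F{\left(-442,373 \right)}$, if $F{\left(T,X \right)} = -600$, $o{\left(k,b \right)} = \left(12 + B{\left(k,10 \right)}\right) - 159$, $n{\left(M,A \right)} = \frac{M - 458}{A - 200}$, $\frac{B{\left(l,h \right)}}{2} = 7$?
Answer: $\frac{10334892440723}{435} \approx 2.3758 \cdot 10^{10}$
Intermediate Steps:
$s = 104924$ ($s = 4 + 104920 = 104924$)
$B{\left(l,h \right)} = 14$ ($B{\left(l,h \right)} = 2 \cdot 7 = 14$)
$n{\left(M,A \right)} = \frac{-458 + M}{-200 + A}$
$o{\left(k,b \right)} = -133$ ($o{\left(k,b \right)} = \left(12 + 14\right) - 159 = 26 - 159 = -133$)
$\left(n{\left(240,-235 \right)} + 226721\right) \left(o{\left(-462,408 \right)} + s\right) - F{\left(-442,373 \right)} = \left(\frac{-458 + 240}{-200 - 235} + 226721\right) \left(-133 + 104924\right) - -600 = \left(\frac{1}{-435} \left(-218\right) + 226721\right) 104791 + 600 = \left(\left(- \frac{1}{435}\right) \left(-218\right) + 226721\right) 104791 + 600 = \left(\frac{218}{435} + 226721\right) 104791 + 600 = \frac{98623853}{435} \cdot 104791 + 600 = \frac{10334892179723}{435} + 600 = \frac{10334892440723}{435}$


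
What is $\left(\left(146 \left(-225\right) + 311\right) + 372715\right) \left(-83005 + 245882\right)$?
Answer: $55406846352$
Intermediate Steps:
$\left(\left(146 \left(-225\right) + 311\right) + 372715\right) \left(-83005 + 245882\right) = \left(\left(-32850 + 311\right) + 372715\right) 162877 = \left(-32539 + 372715\right) 162877 = 340176 \cdot 162877 = 55406846352$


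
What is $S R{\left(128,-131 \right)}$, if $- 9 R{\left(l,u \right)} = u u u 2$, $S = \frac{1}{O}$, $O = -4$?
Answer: $- \frac{2248091}{18} \approx -1.2489 \cdot 10^{5}$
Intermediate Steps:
$S = - \frac{1}{4}$ ($S = \frac{1}{-4} = - \frac{1}{4} \approx -0.25$)
$R{\left(l,u \right)} = - \frac{2 u^{3}}{9}$ ($R{\left(l,u \right)} = - \frac{u u u 2}{9} = - \frac{u^{2} u 2}{9} = - \frac{u^{3} \cdot 2}{9} = - \frac{2 u^{3}}{9}$)
$S R{\left(128,-131 \right)} = - \frac{\left(- \frac{2}{9}\right) \left(-131\right)^{3}}{4} = - \frac{\left(- \frac{2}{9}\right) \left(-2248091\right)}{4} = \left(- \frac{1}{4}\right) \frac{4496182}{9} = - \frac{2248091}{18}$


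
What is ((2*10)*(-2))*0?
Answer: 0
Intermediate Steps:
((2*10)*(-2))*0 = (20*(-2))*0 = -40*0 = 0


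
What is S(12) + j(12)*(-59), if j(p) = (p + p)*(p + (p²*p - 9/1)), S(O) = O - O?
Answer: -2451096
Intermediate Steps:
S(O) = 0
j(p) = 2*p*(-9 + p + p³) (j(p) = (2*p)*(p + (p³ - 9*1)) = (2*p)*(p + (p³ - 9)) = (2*p)*(p + (-9 + p³)) = (2*p)*(-9 + p + p³) = 2*p*(-9 + p + p³))
S(12) + j(12)*(-59) = 0 + (2*12*(-9 + 12 + 12³))*(-59) = 0 + (2*12*(-9 + 12 + 1728))*(-59) = 0 + (2*12*1731)*(-59) = 0 + 41544*(-59) = 0 - 2451096 = -2451096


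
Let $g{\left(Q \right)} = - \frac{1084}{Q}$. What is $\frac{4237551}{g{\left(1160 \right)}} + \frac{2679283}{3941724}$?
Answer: $- \frac{4843943652512267}{1068207204} \approx -4.5346 \cdot 10^{6}$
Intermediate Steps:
$\frac{4237551}{g{\left(1160 \right)}} + \frac{2679283}{3941724} = \frac{4237551}{\left(-1084\right) \frac{1}{1160}} + \frac{2679283}{3941724} = \frac{4237551}{\left(-1084\right) \frac{1}{1160}} + 2679283 \cdot \frac{1}{3941724} = \frac{4237551}{- \frac{271}{290}} + \frac{2679283}{3941724} = 4237551 \left(- \frac{290}{271}\right) + \frac{2679283}{3941724} = - \frac{1228889790}{271} + \frac{2679283}{3941724} = - \frac{4843943652512267}{1068207204}$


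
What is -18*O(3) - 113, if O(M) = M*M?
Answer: -275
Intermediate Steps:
O(M) = M**2
-18*O(3) - 113 = -18*3**2 - 113 = -18*9 - 113 = -162 - 113 = -275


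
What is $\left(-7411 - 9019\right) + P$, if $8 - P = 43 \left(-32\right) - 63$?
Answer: $-14983$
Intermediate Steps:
$P = 1447$ ($P = 8 - \left(43 \left(-32\right) - 63\right) = 8 - \left(-1376 - 63\right) = 8 - -1439 = 8 + 1439 = 1447$)
$\left(-7411 - 9019\right) + P = \left(-7411 - 9019\right) + 1447 = -16430 + 1447 = -14983$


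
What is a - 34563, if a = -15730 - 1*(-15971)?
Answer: -34322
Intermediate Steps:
a = 241 (a = -15730 + 15971 = 241)
a - 34563 = 241 - 34563 = -34322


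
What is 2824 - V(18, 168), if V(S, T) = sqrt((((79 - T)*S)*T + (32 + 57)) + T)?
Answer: 2824 - 13*I*sqrt(1591) ≈ 2824.0 - 518.54*I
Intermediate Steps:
V(S, T) = sqrt(89 + T + S*T*(79 - T)) (V(S, T) = sqrt(((S*(79 - T))*T + 89) + T) = sqrt((S*T*(79 - T) + 89) + T) = sqrt((89 + S*T*(79 - T)) + T) = sqrt(89 + T + S*T*(79 - T)))
2824 - V(18, 168) = 2824 - sqrt(89 + 168 - 1*18*168**2 + 79*18*168) = 2824 - sqrt(89 + 168 - 1*18*28224 + 238896) = 2824 - sqrt(89 + 168 - 508032 + 238896) = 2824 - sqrt(-268879) = 2824 - 13*I*sqrt(1591)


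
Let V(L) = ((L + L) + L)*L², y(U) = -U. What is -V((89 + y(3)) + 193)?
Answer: -65152917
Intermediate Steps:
V(L) = 3*L³ (V(L) = (2*L + L)*L² = (3*L)*L² = 3*L³)
-V((89 + y(3)) + 193) = -3*((89 - 1*3) + 193)³ = -3*((89 - 3) + 193)³ = -3*(86 + 193)³ = -3*279³ = -3*21717639 = -1*65152917 = -65152917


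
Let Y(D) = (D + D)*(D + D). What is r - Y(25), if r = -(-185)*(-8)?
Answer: -3980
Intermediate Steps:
Y(D) = 4*D² (Y(D) = (2*D)*(2*D) = 4*D²)
r = -1480 (r = -37*40 = -1480)
r - Y(25) = -1480 - 4*25² = -1480 - 4*625 = -1480 - 1*2500 = -1480 - 2500 = -3980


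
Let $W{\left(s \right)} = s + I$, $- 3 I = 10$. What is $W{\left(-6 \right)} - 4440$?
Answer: $- \frac{13348}{3} \approx -4449.3$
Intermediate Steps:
$I = - \frac{10}{3}$ ($I = \left(- \frac{1}{3}\right) 10 = - \frac{10}{3} \approx -3.3333$)
$W{\left(s \right)} = - \frac{10}{3} + s$ ($W{\left(s \right)} = s - \frac{10}{3} = - \frac{10}{3} + s$)
$W{\left(-6 \right)} - 4440 = \left(- \frac{10}{3} - 6\right) - 4440 = - \frac{28}{3} - 4440 = - \frac{13348}{3}$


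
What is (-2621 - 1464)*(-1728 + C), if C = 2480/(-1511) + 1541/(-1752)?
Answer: 18714036259295/2647272 ≈ 7.0692e+6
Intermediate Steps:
C = -6673411/2647272 (C = 2480*(-1/1511) + 1541*(-1/1752) = -2480/1511 - 1541/1752 = -6673411/2647272 ≈ -2.5209)
(-2621 - 1464)*(-1728 + C) = (-2621 - 1464)*(-1728 - 6673411/2647272) = -4085*(-4581159427/2647272) = 18714036259295/2647272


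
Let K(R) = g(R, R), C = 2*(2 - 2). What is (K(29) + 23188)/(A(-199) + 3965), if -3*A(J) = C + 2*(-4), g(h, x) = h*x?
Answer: 72087/11903 ≈ 6.0562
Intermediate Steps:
C = 0 (C = 2*0 = 0)
K(R) = R² (K(R) = R*R = R²)
A(J) = 8/3 (A(J) = -(0 + 2*(-4))/3 = -(0 - 8)/3 = -⅓*(-8) = 8/3)
(K(29) + 23188)/(A(-199) + 3965) = (29² + 23188)/(8/3 + 3965) = (841 + 23188)/(11903/3) = 24029*(3/11903) = 72087/11903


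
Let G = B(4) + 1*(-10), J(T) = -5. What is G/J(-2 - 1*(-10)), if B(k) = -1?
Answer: 11/5 ≈ 2.2000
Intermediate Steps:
G = -11 (G = -1 + 1*(-10) = -1 - 10 = -11)
G/J(-2 - 1*(-10)) = -11/(-5) = -11*(-1/5) = 11/5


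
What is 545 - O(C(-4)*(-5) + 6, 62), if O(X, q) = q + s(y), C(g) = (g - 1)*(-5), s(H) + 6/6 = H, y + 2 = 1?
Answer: 485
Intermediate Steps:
y = -1 (y = -2 + 1 = -1)
s(H) = -1 + H
C(g) = 5 - 5*g (C(g) = (-1 + g)*(-5) = 5 - 5*g)
O(X, q) = -2 + q (O(X, q) = q + (-1 - 1) = q - 2 = -2 + q)
545 - O(C(-4)*(-5) + 6, 62) = 545 - (-2 + 62) = 545 - 1*60 = 545 - 60 = 485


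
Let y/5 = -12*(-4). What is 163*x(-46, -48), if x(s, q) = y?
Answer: 39120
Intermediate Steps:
y = 240 (y = 5*(-12*(-4)) = 5*48 = 240)
x(s, q) = 240
163*x(-46, -48) = 163*240 = 39120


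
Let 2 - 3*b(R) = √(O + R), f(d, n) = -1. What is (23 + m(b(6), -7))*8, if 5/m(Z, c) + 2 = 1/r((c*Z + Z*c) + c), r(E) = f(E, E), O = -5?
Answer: 512/3 ≈ 170.67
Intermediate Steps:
r(E) = -1
b(R) = ⅔ - √(-5 + R)/3
m(Z, c) = -5/3 (m(Z, c) = 5/(-2 + 1/(-1)) = 5/(-2 + 1*(-1)) = 5/(-2 - 1) = 5/(-3) = 5*(-⅓) = -5/3)
(23 + m(b(6), -7))*8 = (23 - 5/3)*8 = (64/3)*8 = 512/3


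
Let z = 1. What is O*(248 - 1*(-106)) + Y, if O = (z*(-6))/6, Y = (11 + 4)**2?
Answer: -129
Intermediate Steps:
Y = 225 (Y = 15**2 = 225)
O = -1 (O = (1*(-6))/6 = -6*1/6 = -1)
O*(248 - 1*(-106)) + Y = -(248 - 1*(-106)) + 225 = -(248 + 106) + 225 = -1*354 + 225 = -354 + 225 = -129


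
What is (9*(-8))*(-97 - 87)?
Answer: 13248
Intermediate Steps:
(9*(-8))*(-97 - 87) = -72*(-184) = 13248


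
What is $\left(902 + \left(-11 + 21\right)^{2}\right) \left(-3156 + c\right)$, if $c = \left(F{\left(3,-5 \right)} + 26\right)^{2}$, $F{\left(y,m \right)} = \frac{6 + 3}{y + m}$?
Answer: $- \frac{5398275}{2} \approx -2.6991 \cdot 10^{6}$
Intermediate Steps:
$F{\left(y,m \right)} = \frac{9}{m + y}$
$c = \frac{1849}{4}$ ($c = \left(\frac{9}{-5 + 3} + 26\right)^{2} = \left(\frac{9}{-2} + 26\right)^{2} = \left(9 \left(- \frac{1}{2}\right) + 26\right)^{2} = \left(- \frac{9}{2} + 26\right)^{2} = \left(\frac{43}{2}\right)^{2} = \frac{1849}{4} \approx 462.25$)
$\left(902 + \left(-11 + 21\right)^{2}\right) \left(-3156 + c\right) = \left(902 + \left(-11 + 21\right)^{2}\right) \left(-3156 + \frac{1849}{4}\right) = \left(902 + 10^{2}\right) \left(- \frac{10775}{4}\right) = \left(902 + 100\right) \left(- \frac{10775}{4}\right) = 1002 \left(- \frac{10775}{4}\right) = - \frac{5398275}{2}$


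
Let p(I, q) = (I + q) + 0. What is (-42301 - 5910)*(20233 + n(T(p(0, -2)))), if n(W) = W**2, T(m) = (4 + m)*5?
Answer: -980274263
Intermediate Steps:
p(I, q) = I + q
T(m) = 20 + 5*m
(-42301 - 5910)*(20233 + n(T(p(0, -2)))) = (-42301 - 5910)*(20233 + (20 + 5*(0 - 2))**2) = -48211*(20233 + (20 + 5*(-2))**2) = -48211*(20233 + (20 - 10)**2) = -48211*(20233 + 10**2) = -48211*(20233 + 100) = -48211*20333 = -980274263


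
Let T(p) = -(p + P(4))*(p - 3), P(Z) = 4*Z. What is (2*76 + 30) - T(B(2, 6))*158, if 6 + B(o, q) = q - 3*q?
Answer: 6818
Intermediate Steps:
B(o, q) = -6 - 2*q (B(o, q) = -6 + (q - 3*q) = -6 - 2*q)
T(p) = -(-3 + p)*(16 + p) (T(p) = -(p + 4*4)*(p - 3) = -(p + 16)*(-3 + p) = -(16 + p)*(-3 + p) = -(-3 + p)*(16 + p))
(2*76 + 30) - T(B(2, 6))*158 = (2*76 + 30) - (48 - (-6 - 2*6)² - 13*(-6 - 2*6))*158 = (152 + 30) - (48 - (-6 - 12)² - 13*(-6 - 12))*158 = 182 - (48 - 1*(-18)² - 13*(-18))*158 = 182 - (48 - 1*324 + 234)*158 = 182 - (48 - 324 + 234)*158 = 182 - (-42)*158 = 182 - 1*(-6636) = 182 + 6636 = 6818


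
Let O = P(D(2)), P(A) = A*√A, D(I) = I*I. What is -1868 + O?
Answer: -1860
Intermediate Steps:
D(I) = I²
P(A) = A^(3/2)
O = 8 (O = (2²)^(3/2) = 4^(3/2) = 8)
-1868 + O = -1868 + 8 = -1860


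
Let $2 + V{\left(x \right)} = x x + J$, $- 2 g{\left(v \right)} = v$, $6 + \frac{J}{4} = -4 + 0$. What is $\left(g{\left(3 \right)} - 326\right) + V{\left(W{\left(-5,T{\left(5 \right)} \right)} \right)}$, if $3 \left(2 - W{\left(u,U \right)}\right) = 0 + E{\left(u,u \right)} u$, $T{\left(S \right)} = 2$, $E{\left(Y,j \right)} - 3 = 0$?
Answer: $- \frac{641}{2} \approx -320.5$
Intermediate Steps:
$J = -40$ ($J = -24 + 4 \left(-4 + 0\right) = -24 + 4 \left(-4\right) = -24 - 16 = -40$)
$E{\left(Y,j \right)} = 3$ ($E{\left(Y,j \right)} = 3 + 0 = 3$)
$g{\left(v \right)} = - \frac{v}{2}$
$W{\left(u,U \right)} = 2 - u$ ($W{\left(u,U \right)} = 2 - \frac{0 + 3 u}{3} = 2 - \frac{3 u}{3} = 2 - u$)
$V{\left(x \right)} = -42 + x^{2}$ ($V{\left(x \right)} = -2 + \left(x x - 40\right) = -2 + \left(x^{2} - 40\right) = -2 + \left(-40 + x^{2}\right) = -42 + x^{2}$)
$\left(g{\left(3 \right)} - 326\right) + V{\left(W{\left(-5,T{\left(5 \right)} \right)} \right)} = \left(\left(- \frac{1}{2}\right) 3 - 326\right) - \left(42 - \left(2 - -5\right)^{2}\right) = \left(- \frac{3}{2} - 326\right) - \left(42 - \left(2 + 5\right)^{2}\right) = - \frac{655}{2} - \left(42 - 7^{2}\right) = - \frac{655}{2} + \left(-42 + 49\right) = - \frac{655}{2} + 7 = - \frac{641}{2}$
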